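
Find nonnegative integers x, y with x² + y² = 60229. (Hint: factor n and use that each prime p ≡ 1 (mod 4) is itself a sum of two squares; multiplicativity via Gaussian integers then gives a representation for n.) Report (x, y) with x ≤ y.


Step 1: Factor n = 60229 = 13 · 41 · 113.
Step 2: Check the mod-4 condition on each prime factor: 13 ≡ 1 (mod 4), exponent 1; 41 ≡ 1 (mod 4), exponent 1; 113 ≡ 1 (mod 4), exponent 1.
All primes ≡ 3 (mod 4) appear to even exponent (or don't appear), so by the two-squares theorem n IS expressible as a sum of two squares.
Step 3: Build a representation. Here n = 13 · 41 · 113 is a product of primes ≡ 1 (mod 4). Each prime p ≡ 1 (mod 4) is itself a sum of two squares; find a² by testing p − a² for a perfect square:
  13: 13 − 1² = 12, 13 − 2² = 9 = 3² ⇒ 13 = 2² + 3².
  41: 41 − 1² = 40, 41 − 2² = 37, 41 − 3² = 32, 41 − 4² = 25 = 5² ⇒ 41 = 4² + 5².
  113: 113 − 1² = 112, 113 − 2² = 109, 113 − 3² = 104, 113 − 4² = 97, 113 − 5² = 88, 113 − 6² = 77, 113 − 7² = 64 = 8² ⇒ 113 = 7² + 8².
  Combine using the Brahmagupta–Fibonacci identity (a² + b²)(c² + d²) = (ac − bd)² + (ad + bc)² = (ac + bd)² + (ad − bc)²:
  13 · 41 = 533: from (2² + 3²)(4² + 5²), take (2·4 − 3·5, 2·5 + 3·4) = (8 − 15, 10 + 12) = (-7, 22); dropping signs (only squares matter) gives (7, 22); check 7² + 22² = 49 + 484 = 533 ✓.
  533 · 113 = 60229: from (7² + 22²)(7² + 8²), take (7·7 − 22·8, 7·8 + 22·7) = (49 − 176, 56 + 154) = (-127, 210); dropping signs (only squares matter) gives (127, 210); check 127² + 210² = 16129 + 44100 = 60229 ✓.
Step 4: Order so x ≤ y and verify: 127² + 210² = 16129 + 44100 = 60229 = n. ✓

n = 60229 = 127² + 210² (one valid representation with x ≤ y).


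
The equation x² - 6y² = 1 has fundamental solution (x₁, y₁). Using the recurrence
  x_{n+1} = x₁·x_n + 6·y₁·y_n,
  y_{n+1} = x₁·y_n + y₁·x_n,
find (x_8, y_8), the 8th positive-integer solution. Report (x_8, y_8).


Step 1: Find the fundamental solution (x₁, y₁) of x² - 6y² = 1.
  Expand √6 as a continued fraction. a₀ = ⌊√6⌋ = 2; iterate m_{k+1} = d_k·a_k − m_k, d_{k+1} = (6 − m_{k+1}²)/d_k, a_{k+1} = ⌊(a₀ + m_{k+1})/d_{k+1}⌋ (starting m₀ = 0, d₀ = 1), with convergents p_k = a_k·p_{k-1} + p_{k-2}, q_k = a_k·q_{k-1} + q_{k-2} (p₋₁ = 1, q₋₁ = 0):
  k = 0: a₀ = 2; p₀/q₀ = 2/1; p₀² − 6·q₀² = 4 − 6 = -2.
  k = 1: m = 2, d = 2, a = ⌊(2 + 2)/2⌋ = 2; p/q = (2·2 + 1)/(2·1 + 0) = 5/2; p² − 6·q² = 25 − 24 = 1.
  The first convergent with p² − 6·q² = 1 gives the fundamental solution (x₁, y₁) = (5, 2).
Step 2: Apply the recurrence (x_{n+1}, y_{n+1}) = (x₁x_n + 6y₁y_n, x₁y_n + y₁x_n) repeatedly.
  From (x_1, y_1) = (5, 2): x_2 = 5·5 + 6·2·2 = 49; y_2 = 5·2 + 2·5 = 20.
  From (x_2, y_2) = (49, 20): x_3 = 5·49 + 6·2·20 = 485; y_3 = 5·20 + 2·49 = 198.
  From (x_3, y_3) = (485, 198): x_4 = 5·485 + 6·2·198 = 4801; y_4 = 5·198 + 2·485 = 1960.
  From (x_4, y_4) = (4801, 1960): x_5 = 5·4801 + 6·2·1960 = 47525; y_5 = 5·1960 + 2·4801 = 19402.
  From (x_5, y_5) = (47525, 19402): x_6 = 5·47525 + 6·2·19402 = 470449; y_6 = 5·19402 + 2·47525 = 192060.
  From (x_6, y_6) = (470449, 192060): x_7 = 5·470449 + 6·2·192060 = 4656965; y_7 = 5·192060 + 2·470449 = 1901198.
  From (x_7, y_7) = (4656965, 1901198): x_8 = 5·4656965 + 6·2·1901198 = 46099201; y_8 = 5·1901198 + 2·4656965 = 18819920.
Step 3: Verify x_8² - 6·y_8² = 2125136332838401 - 2125136332838400 = 1 (should be 1). ✓

(x_1, y_1) = (5, 2); (x_8, y_8) = (46099201, 18819920).


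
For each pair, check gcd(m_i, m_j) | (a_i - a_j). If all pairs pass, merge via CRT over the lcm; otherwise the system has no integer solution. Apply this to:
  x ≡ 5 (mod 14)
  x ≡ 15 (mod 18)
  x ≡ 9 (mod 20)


Moduli 14, 18, 20 are not pairwise coprime, so CRT works modulo lcm(m_i) when all pairwise compatibility conditions hold.
Pairwise compatibility: gcd(m_i, m_j) must divide a_i - a_j for every pair.
Merge one congruence at a time:
  Start: x ≡ 5 (mod 14).
  Combine with x ≡ 15 (mod 18): gcd(14, 18) = 2; 15 - 5 = 10, which IS divisible by 2, so compatible.
    Write x = 5 + 14·t and substitute into x ≡ 15 (mod 18): 14·t ≡ 15 − 5 = 10 (mod 18).
    Divide the congruence (and modulus) by g = 2: 7·t ≡ 5 (mod 9).
    The inverse of 7 mod 9 is 4 (since 7·4 = 28 = 3·9 + 1), so t ≡ 4·5 = 20 ≡ 2 (mod 9).
    Then x = 5 + 14·2 = 33, valid modulo lcm(14, 18) = 126: x ≡ 33 (mod 126).
  Combine with x ≡ 9 (mod 20): gcd(126, 20) = 2; 9 - 33 = -24, which IS divisible by 2, so compatible.
    Write x = 33 + 126·t and substitute into x ≡ 9 (mod 20): 126·t ≡ 9 − 33 = -24 (mod 20).
    Divide the congruence (and modulus) by g = 2: 63·t ≡ -12 (mod 10).
    Reduce coefficients mod 10: 3·t ≡ 8 (mod 10).
    The inverse of 3 mod 10 is 7 (since 3·7 = 21 = 2·10 + 1), so t ≡ 7·8 = 56 ≡ 6 (mod 10).
    Then x = 33 + 126·6 = 789, valid modulo lcm(126, 20) = 1260: x ≡ 789 (mod 1260).
Verify: 789 mod 14 = 5, 789 mod 18 = 15, 789 mod 20 = 9.

x ≡ 789 (mod 1260).


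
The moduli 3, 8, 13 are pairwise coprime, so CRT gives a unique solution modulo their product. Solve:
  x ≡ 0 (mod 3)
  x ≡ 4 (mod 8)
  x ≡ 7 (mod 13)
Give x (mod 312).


Moduli 3, 8, 13 are pairwise coprime; by CRT there is a unique solution modulo M = 3 · 8 · 13 = 312.
Solve pairwise, accumulating the modulus:
  Start with x ≡ 0 (mod 3).
  Combine with x ≡ 4 (mod 8): since gcd(3, 8) = 1, we get a unique residue mod 24.
    Write x = 0 + 3·t and substitute into x ≡ 4 (mod 8): 3·t ≡ 4 − 0 = 4 (mod 8).
    The inverse of 3 mod 8 is 3 (since 3·3 = 9 = 1·8 + 1), so t ≡ 3·4 = 12 ≡ 4 (mod 8).
    Then x = 0 + 3·4 = 12, valid modulo lcm(3, 8) = 24: x ≡ 12 (mod 24).
  Combine with x ≡ 7 (mod 13): since gcd(24, 13) = 1, we get a unique residue mod 312.
    Write x = 12 + 24·t and substitute into x ≡ 7 (mod 13): 24·t ≡ 7 − 12 = -5 (mod 13).
    Reduce coefficients mod 13: 11·t ≡ 8 (mod 13).
    The inverse of 11 mod 13 is 6 (since 11·6 = 66 = 5·13 + 1), so t ≡ 6·8 = 48 ≡ 9 (mod 13).
    Then x = 12 + 24·9 = 228, valid modulo lcm(24, 13) = 312: x ≡ 228 (mod 312).
Verify: 228 mod 3 = 0 ✓, 228 mod 8 = 4 ✓, 228 mod 13 = 7 ✓.

x ≡ 228 (mod 312).


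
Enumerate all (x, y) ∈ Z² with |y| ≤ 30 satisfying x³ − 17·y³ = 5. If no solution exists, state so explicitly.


The equation is x³ - 17y³ = 5. For fixed y, x³ = 17·y³ + 5, so a solution requires the RHS to be a perfect cube.
Strategy: iterate y from -30 to 30, compute RHS = 17·y³ + 5, and check whether it is a (positive or negative) perfect cube.
Check small values of y:
  y = 0: RHS = 5 is not a perfect cube.
  y = 1: RHS = 22 is not a perfect cube.
  y = -1: RHS = -12 is not a perfect cube.
  y = 2: RHS = 141 is not a perfect cube.
  y = -2: RHS = -131 is not a perfect cube.
  y = 3: RHS = 464 is not a perfect cube.
  y = -3: RHS = -454 is not a perfect cube.
Continuing the search up to |y| = 30 finds no solutions either.
No (x, y) in the scanned range satisfies the equation.

No integer solutions with |y| ≤ 30.


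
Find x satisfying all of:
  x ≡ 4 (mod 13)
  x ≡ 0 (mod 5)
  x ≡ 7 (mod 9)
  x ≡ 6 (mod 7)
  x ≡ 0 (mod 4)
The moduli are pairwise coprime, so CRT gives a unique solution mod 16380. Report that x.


Product of moduli M = 13 · 5 · 9 · 7 · 4 = 16380.
Merge one congruence at a time:
  Start: x ≡ 4 (mod 13).
  Combine with x ≡ 0 (mod 5); new modulus lcm = 65.
    Write x = 4 + 13·t and substitute into x ≡ 0 (mod 5): 13·t ≡ 0 − 4 = -4 (mod 5).
    Reduce coefficients mod 5: 3·t ≡ 1 (mod 5).
    The inverse of 3 mod 5 is 2 (since 3·2 = 6 = 1·5 + 1), so t ≡ 2·1 = 2 ≡ 2 (mod 5).
    Then x = 4 + 13·2 = 30, valid modulo lcm(13, 5) = 65: x ≡ 30 (mod 65).
  Combine with x ≡ 7 (mod 9); new modulus lcm = 585.
    Write x = 30 + 65·t and substitute into x ≡ 7 (mod 9): 65·t ≡ 7 − 30 = -23 (mod 9).
    Reduce coefficients mod 9: 2·t ≡ 4 (mod 9).
    The inverse of 2 mod 9 is 5 (since 2·5 = 10 = 1·9 + 1), so t ≡ 5·4 = 20 ≡ 2 (mod 9).
    Then x = 30 + 65·2 = 160, valid modulo lcm(65, 9) = 585: x ≡ 160 (mod 585).
  Combine with x ≡ 6 (mod 7); new modulus lcm = 4095.
    Write x = 160 + 585·t and substitute into x ≡ 6 (mod 7): 585·t ≡ 6 − 160 = -154 (mod 7).
    Reduce coefficients mod 7: 4·t ≡ 0 (mod 7).
    The inverse of 4 mod 7 is 2 (since 4·2 = 8 = 1·7 + 1), so t ≡ 2·0 = 0 ≡ 0 (mod 7).
    Then x = 160 + 585·0 = 160, valid modulo lcm(585, 7) = 4095: x ≡ 160 (mod 4095).
  Combine with x ≡ 0 (mod 4); new modulus lcm = 16380.
    Write x = 160 + 4095·t and substitute into x ≡ 0 (mod 4): 4095·t ≡ 0 − 160 = -160 (mod 4).
    Reduce coefficients mod 4: 3·t ≡ 0 (mod 4).
    The inverse of 3 mod 4 is 3 (since 3·3 = 9 = 2·4 + 1), so t ≡ 3·0 = 0 ≡ 0 (mod 4).
    Then x = 160 + 4095·0 = 160, valid modulo lcm(4095, 4) = 16380: x ≡ 160 (mod 16380).
Verify against each original: 160 mod 13 = 4, 160 mod 5 = 0, 160 mod 9 = 7, 160 mod 7 = 6, 160 mod 4 = 0.

x ≡ 160 (mod 16380).


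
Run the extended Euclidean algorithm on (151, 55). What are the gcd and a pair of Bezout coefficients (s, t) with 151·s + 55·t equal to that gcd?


Euclidean algorithm on (151, 55) — divide until remainder is 0:
  151 = 2 · 55 + 41
  55 = 1 · 41 + 14
  41 = 2 · 14 + 13
  14 = 1 · 13 + 1
  13 = 13 · 1 + 0
gcd(151, 55) = 1.
Track Bezout coefficients alongside the remainders: start with r₀ = 151 = a·1 + b·0 (s = 1, t = 0) and r₁ = 55 = a·0 + b·1 (s = 0, t = 1); each new remainder r_{k+1} = r_{k-1} − q_k·r_k inherits s_{k+1} = s_{k-1} − q_k·s_k, t_{k+1} = t_{k-1} − q_k·t_k, so r_k = a·s_k + b·t_k at every step:
  q = 2: r = 41, s = 1 − 2·0 = 1, t = 0 − 2·1 = -2  (check: 151·1 + 55·(-2) = 41)
  q = 1: r = 14, s = 0 − 1·1 = -1, t = 1 − 1·(-2) = 3  (check: 151·(-1) + 55·3 = 14)
  q = 2: r = 13, s = 1 − 2·(-1) = 3, t = -2 − 2·3 = -8  (check: 151·3 + 55·(-8) = 13)
  q = 1: r = 1, s = -1 − 1·3 = -4, t = 3 − 1·(-8) = 11  (check: 151·(-4) + 55·11 = 1)
The row with r = 1 (the gcd) gives the Bezout coefficients s = -4, t = 11.
Result: 151 · (-4) + 55 · (11) = 1.

gcd(151, 55) = 1; s = -4, t = 11 (check: 151·(-4) + 55·11 = 1).


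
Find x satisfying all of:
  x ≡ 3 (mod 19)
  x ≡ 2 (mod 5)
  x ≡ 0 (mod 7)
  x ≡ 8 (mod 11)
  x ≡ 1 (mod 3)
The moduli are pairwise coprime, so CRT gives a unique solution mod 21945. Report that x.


Product of moduli M = 19 · 5 · 7 · 11 · 3 = 21945.
Merge one congruence at a time:
  Start: x ≡ 3 (mod 19).
  Combine with x ≡ 2 (mod 5); new modulus lcm = 95.
    Write x = 3 + 19·t and substitute into x ≡ 2 (mod 5): 19·t ≡ 2 − 3 = -1 (mod 5).
    Reduce coefficients mod 5: 4·t ≡ 4 (mod 5).
    The inverse of 4 mod 5 is 4 (since 4·4 = 16 = 3·5 + 1), so t ≡ 4·4 = 16 ≡ 1 (mod 5).
    Then x = 3 + 19·1 = 22, valid modulo lcm(19, 5) = 95: x ≡ 22 (mod 95).
  Combine with x ≡ 0 (mod 7); new modulus lcm = 665.
    Write x = 22 + 95·t and substitute into x ≡ 0 (mod 7): 95·t ≡ 0 − 22 = -22 (mod 7).
    Reduce coefficients mod 7: 4·t ≡ 6 (mod 7).
    The inverse of 4 mod 7 is 2 (since 4·2 = 8 = 1·7 + 1), so t ≡ 2·6 = 12 ≡ 5 (mod 7).
    Then x = 22 + 95·5 = 497, valid modulo lcm(95, 7) = 665: x ≡ 497 (mod 665).
  Combine with x ≡ 8 (mod 11); new modulus lcm = 7315.
    Write x = 497 + 665·t and substitute into x ≡ 8 (mod 11): 665·t ≡ 8 − 497 = -489 (mod 11).
    Reduce coefficients mod 11: 5·t ≡ 6 (mod 11).
    The inverse of 5 mod 11 is 9 (since 5·9 = 45 = 4·11 + 1), so t ≡ 9·6 = 54 ≡ 10 (mod 11).
    Then x = 497 + 665·10 = 7147, valid modulo lcm(665, 11) = 7315: x ≡ 7147 (mod 7315).
  Combine with x ≡ 1 (mod 3); new modulus lcm = 21945.
    Write x = 7147 + 7315·t and substitute into x ≡ 1 (mod 3): 7315·t ≡ 1 − 7147 = -7146 (mod 3).
    Reduce coefficients mod 3: 1·t ≡ 0 (mod 3).
    So t ≡ 0 (mod 3).
    Then x = 7147 + 7315·0 = 7147, valid modulo lcm(7315, 3) = 21945: x ≡ 7147 (mod 21945).
Verify against each original: 7147 mod 19 = 3, 7147 mod 5 = 2, 7147 mod 7 = 0, 7147 mod 11 = 8, 7147 mod 3 = 1.

x ≡ 7147 (mod 21945).


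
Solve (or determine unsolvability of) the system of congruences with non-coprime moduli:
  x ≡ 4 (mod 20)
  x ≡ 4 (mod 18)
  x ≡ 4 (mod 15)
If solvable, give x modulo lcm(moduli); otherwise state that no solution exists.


Moduli 20, 18, 15 are not pairwise coprime, so CRT works modulo lcm(m_i) when all pairwise compatibility conditions hold.
Pairwise compatibility: gcd(m_i, m_j) must divide a_i - a_j for every pair.
Merge one congruence at a time:
  Start: x ≡ 4 (mod 20).
  Combine with x ≡ 4 (mod 18): gcd(20, 18) = 2; 4 - 4 = 0, which IS divisible by 2, so compatible.
    Write x = 4 + 20·t and substitute into x ≡ 4 (mod 18): 20·t ≡ 4 − 4 = 0 (mod 18).
    Divide the congruence (and modulus) by g = 2: 10·t ≡ 0 (mod 9).
    Reduce coefficients mod 9: 1·t ≡ 0 (mod 9).
    So t ≡ 0 (mod 9).
    Then x = 4 + 20·0 = 4, valid modulo lcm(20, 18) = 180: x ≡ 4 (mod 180).
  Combine with x ≡ 4 (mod 15): gcd(180, 15) = 15; 4 - 4 = 0, which IS divisible by 15, so compatible.
    Write x = 4 + 180·t and substitute into x ≡ 4 (mod 15): 180·t ≡ 4 − 4 = 0 (mod 15).
    Divide the congruence (and modulus) by g = 15: 12·t ≡ 0 (mod 1).
    Modulo 1 every t works; take t = 0.
    Then x = 4 + 180·0 = 4, valid modulo lcm(180, 15) = 180: x ≡ 4 (mod 180).
Verify: 4 mod 20 = 4, 4 mod 18 = 4, 4 mod 15 = 4.

x ≡ 4 (mod 180).


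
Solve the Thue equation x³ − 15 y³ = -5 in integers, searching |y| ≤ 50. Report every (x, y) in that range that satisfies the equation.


The equation is x³ - 15y³ = -5. For fixed y, x³ = 15·y³ − 5, so a solution requires the RHS to be a perfect cube.
Strategy: iterate y from -50 to 50, compute RHS = 15·y³ − 5, and check whether it is a (positive or negative) perfect cube.
Check small values of y:
  y = 0: RHS = -5 is not a perfect cube.
  y = 1: RHS = 10 is not a perfect cube.
  y = -1: RHS = -20 is not a perfect cube.
  y = 2: RHS = 115 is not a perfect cube.
  y = -2: RHS = -125 = (-5)³ ⇒ x = -5 works.
  y = 3: RHS = 400 is not a perfect cube.
  y = -3: RHS = -410 is not a perfect cube.
Continuing the search up to |y| = 50 finds no further solutions beyond those listed.
Collected solutions: (-5, -2).

Solutions (with |y| ≤ 50): (-5, -2).


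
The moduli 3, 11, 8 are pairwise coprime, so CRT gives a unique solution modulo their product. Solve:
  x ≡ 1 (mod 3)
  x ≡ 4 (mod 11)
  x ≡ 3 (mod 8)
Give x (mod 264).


Moduli 3, 11, 8 are pairwise coprime; by CRT there is a unique solution modulo M = 3 · 11 · 8 = 264.
Solve pairwise, accumulating the modulus:
  Start with x ≡ 1 (mod 3).
  Combine with x ≡ 4 (mod 11): since gcd(3, 11) = 1, we get a unique residue mod 33.
    Write x = 1 + 3·t and substitute into x ≡ 4 (mod 11): 3·t ≡ 4 − 1 = 3 (mod 11).
    The inverse of 3 mod 11 is 4 (since 3·4 = 12 = 1·11 + 1), so t ≡ 4·3 = 12 ≡ 1 (mod 11).
    Then x = 1 + 3·1 = 4, valid modulo lcm(3, 11) = 33: x ≡ 4 (mod 33).
  Combine with x ≡ 3 (mod 8): since gcd(33, 8) = 1, we get a unique residue mod 264.
    Write x = 4 + 33·t and substitute into x ≡ 3 (mod 8): 33·t ≡ 3 − 4 = -1 (mod 8).
    Reduce coefficients mod 8: 1·t ≡ 7 (mod 8).
    So t ≡ 7 (mod 8).
    Then x = 4 + 33·7 = 235, valid modulo lcm(33, 8) = 264: x ≡ 235 (mod 264).
Verify: 235 mod 3 = 1 ✓, 235 mod 11 = 4 ✓, 235 mod 8 = 3 ✓.

x ≡ 235 (mod 264).


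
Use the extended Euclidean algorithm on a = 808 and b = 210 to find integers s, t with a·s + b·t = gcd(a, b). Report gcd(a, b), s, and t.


Euclidean algorithm on (808, 210) — divide until remainder is 0:
  808 = 3 · 210 + 178
  210 = 1 · 178 + 32
  178 = 5 · 32 + 18
  32 = 1 · 18 + 14
  18 = 1 · 14 + 4
  14 = 3 · 4 + 2
  4 = 2 · 2 + 0
gcd(808, 210) = 2.
Track Bezout coefficients alongside the remainders: start with r₀ = 808 = a·1 + b·0 (s = 1, t = 0) and r₁ = 210 = a·0 + b·1 (s = 0, t = 1); each new remainder r_{k+1} = r_{k-1} − q_k·r_k inherits s_{k+1} = s_{k-1} − q_k·s_k, t_{k+1} = t_{k-1} − q_k·t_k, so r_k = a·s_k + b·t_k at every step:
  q = 3: r = 178, s = 1 − 3·0 = 1, t = 0 − 3·1 = -3  (check: 808·1 + 210·(-3) = 178)
  q = 1: r = 32, s = 0 − 1·1 = -1, t = 1 − 1·(-3) = 4  (check: 808·(-1) + 210·4 = 32)
  q = 5: r = 18, s = 1 − 5·(-1) = 6, t = -3 − 5·4 = -23  (check: 808·6 + 210·(-23) = 18)
  q = 1: r = 14, s = -1 − 1·6 = -7, t = 4 − 1·(-23) = 27  (check: 808·(-7) + 210·27 = 14)
  q = 1: r = 4, s = 6 − 1·(-7) = 13, t = -23 − 1·27 = -50  (check: 808·13 + 210·(-50) = 4)
  q = 3: r = 2, s = -7 − 3·13 = -46, t = 27 − 3·(-50) = 177  (check: 808·(-46) + 210·177 = 2)
The row with r = 2 (the gcd) gives the Bezout coefficients s = -46, t = 177.
Result: 808 · (-46) + 210 · (177) = 2.

gcd(808, 210) = 2; s = -46, t = 177 (check: 808·(-46) + 210·177 = 2).


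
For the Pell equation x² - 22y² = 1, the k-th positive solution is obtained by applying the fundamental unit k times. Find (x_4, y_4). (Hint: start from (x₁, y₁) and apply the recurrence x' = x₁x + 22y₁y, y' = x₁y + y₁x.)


Step 1: Find the fundamental solution (x₁, y₁) of x² - 22y² = 1.
  Expand √22 as a continued fraction. a₀ = ⌊√22⌋ = 4; iterate m_{k+1} = d_k·a_k − m_k, d_{k+1} = (22 − m_{k+1}²)/d_k, a_{k+1} = ⌊(a₀ + m_{k+1})/d_{k+1}⌋ (starting m₀ = 0, d₀ = 1), with convergents p_k = a_k·p_{k-1} + p_{k-2}, q_k = a_k·q_{k-1} + q_{k-2} (p₋₁ = 1, q₋₁ = 0):
  k = 0: a₀ = 4; p₀/q₀ = 4/1; p₀² − 22·q₀² = 16 − 22 = -6.
  k = 1: m = 4, d = 6, a = ⌊(4 + 4)/6⌋ = 1; p/q = (1·4 + 1)/(1·1 + 0) = 5/1; p² − 22·q² = 25 − 22 = 3.
  k = 2: m = 2, d = 3, a = ⌊(4 + 2)/3⌋ = 2; p/q = (2·5 + 4)/(2·1 + 1) = 14/3; p² − 22·q² = 196 − 198 = -2.
  k = 3: m = 4, d = 2, a = ⌊(4 + 4)/2⌋ = 4; p/q = (4·14 + 5)/(4·3 + 1) = 61/13; p² − 22·q² = 3721 − 3718 = 3.
  k = 4: m = 4, d = 3, a = ⌊(4 + 4)/3⌋ = 2; p/q = (2·61 + 14)/(2·13 + 3) = 136/29; p² − 22·q² = 18496 − 18502 = -6.
  k = 5: m = 2, d = 6, a = ⌊(4 + 2)/6⌋ = 1; p/q = (1·136 + 61)/(1·29 + 13) = 197/42; p² − 22·q² = 38809 − 38808 = 1.
  The first convergent with p² − 22·q² = 1 gives the fundamental solution (x₁, y₁) = (197, 42).
Step 2: Apply the recurrence (x_{n+1}, y_{n+1}) = (x₁x_n + 22y₁y_n, x₁y_n + y₁x_n) repeatedly.
  From (x_1, y_1) = (197, 42): x_2 = 197·197 + 22·42·42 = 77617; y_2 = 197·42 + 42·197 = 16548.
  From (x_2, y_2) = (77617, 16548): x_3 = 197·77617 + 22·42·16548 = 30580901; y_3 = 197·16548 + 42·77617 = 6519870.
  From (x_3, y_3) = (30580901, 6519870): x_4 = 197·30580901 + 22·42·6519870 = 12048797377; y_4 = 197·6519870 + 42·30580901 = 2568812232.
Step 3: Verify x_4² - 22·y_4² = 145173518232002080129 - 145173518232002080128 = 1 (should be 1). ✓

(x_1, y_1) = (197, 42); (x_4, y_4) = (12048797377, 2568812232).


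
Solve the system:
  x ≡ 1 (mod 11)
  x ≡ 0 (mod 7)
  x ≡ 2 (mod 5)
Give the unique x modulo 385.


Moduli 11, 7, 5 are pairwise coprime; by CRT there is a unique solution modulo M = 11 · 7 · 5 = 385.
Solve pairwise, accumulating the modulus:
  Start with x ≡ 1 (mod 11).
  Combine with x ≡ 0 (mod 7): since gcd(11, 7) = 1, we get a unique residue mod 77.
    Write x = 1 + 11·t and substitute into x ≡ 0 (mod 7): 11·t ≡ 0 − 1 = -1 (mod 7).
    Reduce coefficients mod 7: 4·t ≡ 6 (mod 7).
    The inverse of 4 mod 7 is 2 (since 4·2 = 8 = 1·7 + 1), so t ≡ 2·6 = 12 ≡ 5 (mod 7).
    Then x = 1 + 11·5 = 56, valid modulo lcm(11, 7) = 77: x ≡ 56 (mod 77).
  Combine with x ≡ 2 (mod 5): since gcd(77, 5) = 1, we get a unique residue mod 385.
    Write x = 56 + 77·t and substitute into x ≡ 2 (mod 5): 77·t ≡ 2 − 56 = -54 (mod 5).
    Reduce coefficients mod 5: 2·t ≡ 1 (mod 5).
    The inverse of 2 mod 5 is 3 (since 2·3 = 6 = 1·5 + 1), so t ≡ 3·1 = 3 ≡ 3 (mod 5).
    Then x = 56 + 77·3 = 287, valid modulo lcm(77, 5) = 385: x ≡ 287 (mod 385).
Verify: 287 mod 11 = 1 ✓, 287 mod 7 = 0 ✓, 287 mod 5 = 2 ✓.

x ≡ 287 (mod 385).


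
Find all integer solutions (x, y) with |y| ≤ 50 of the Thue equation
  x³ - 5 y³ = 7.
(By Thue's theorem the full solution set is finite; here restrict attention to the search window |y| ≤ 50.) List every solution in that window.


The equation is x³ - 5y³ = 7. For fixed y, x³ = 5·y³ + 7, so a solution requires the RHS to be a perfect cube.
Strategy: iterate y from -50 to 50, compute RHS = 5·y³ + 7, and check whether it is a (positive or negative) perfect cube.
Check small values of y:
  y = 0: RHS = 7 is not a perfect cube.
  y = 1: RHS = 12 is not a perfect cube.
  y = -1: RHS = 2 is not a perfect cube.
  y = 2: RHS = 47 is not a perfect cube.
  y = -2: RHS = -33 is not a perfect cube.
  y = 3: RHS = 142 is not a perfect cube.
  y = -3: RHS = -128 is not a perfect cube.
Continuing the search up to |y| = 50 finds no solutions either.
No (x, y) in the scanned range satisfies the equation.

No integer solutions with |y| ≤ 50.


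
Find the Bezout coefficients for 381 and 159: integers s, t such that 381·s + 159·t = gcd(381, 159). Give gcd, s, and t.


Euclidean algorithm on (381, 159) — divide until remainder is 0:
  381 = 2 · 159 + 63
  159 = 2 · 63 + 33
  63 = 1 · 33 + 30
  33 = 1 · 30 + 3
  30 = 10 · 3 + 0
gcd(381, 159) = 3.
Track Bezout coefficients alongside the remainders: start with r₀ = 381 = a·1 + b·0 (s = 1, t = 0) and r₁ = 159 = a·0 + b·1 (s = 0, t = 1); each new remainder r_{k+1} = r_{k-1} − q_k·r_k inherits s_{k+1} = s_{k-1} − q_k·s_k, t_{k+1} = t_{k-1} − q_k·t_k, so r_k = a·s_k + b·t_k at every step:
  q = 2: r = 63, s = 1 − 2·0 = 1, t = 0 − 2·1 = -2  (check: 381·1 + 159·(-2) = 63)
  q = 2: r = 33, s = 0 − 2·1 = -2, t = 1 − 2·(-2) = 5  (check: 381·(-2) + 159·5 = 33)
  q = 1: r = 30, s = 1 − 1·(-2) = 3, t = -2 − 1·5 = -7  (check: 381·3 + 159·(-7) = 30)
  q = 1: r = 3, s = -2 − 1·3 = -5, t = 5 − 1·(-7) = 12  (check: 381·(-5) + 159·12 = 3)
The row with r = 3 (the gcd) gives the Bezout coefficients s = -5, t = 12.
Result: 381 · (-5) + 159 · (12) = 3.

gcd(381, 159) = 3; s = -5, t = 12 (check: 381·(-5) + 159·12 = 3).


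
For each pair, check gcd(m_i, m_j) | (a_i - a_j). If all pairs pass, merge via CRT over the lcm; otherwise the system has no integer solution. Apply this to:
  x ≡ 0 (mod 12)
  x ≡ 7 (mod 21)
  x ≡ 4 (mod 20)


Moduli 12, 21, 20 are not pairwise coprime, so CRT works modulo lcm(m_i) when all pairwise compatibility conditions hold.
Pairwise compatibility: gcd(m_i, m_j) must divide a_i - a_j for every pair.
Merge one congruence at a time:
  Start: x ≡ 0 (mod 12).
  Combine with x ≡ 7 (mod 21): gcd(12, 21) = 3, and 7 - 0 = 7 is NOT divisible by 3.
    ⇒ system is inconsistent (no integer solution).

No solution (the system is inconsistent).


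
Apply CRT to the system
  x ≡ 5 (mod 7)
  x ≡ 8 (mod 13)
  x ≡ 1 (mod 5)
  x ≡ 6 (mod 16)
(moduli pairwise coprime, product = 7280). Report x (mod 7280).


Product of moduli M = 7 · 13 · 5 · 16 = 7280.
Merge one congruence at a time:
  Start: x ≡ 5 (mod 7).
  Combine with x ≡ 8 (mod 13); new modulus lcm = 91.
    Write x = 5 + 7·t and substitute into x ≡ 8 (mod 13): 7·t ≡ 8 − 5 = 3 (mod 13).
    The inverse of 7 mod 13 is 2 (since 7·2 = 14 = 1·13 + 1), so t ≡ 2·3 = 6 ≡ 6 (mod 13).
    Then x = 5 + 7·6 = 47, valid modulo lcm(7, 13) = 91: x ≡ 47 (mod 91).
  Combine with x ≡ 1 (mod 5); new modulus lcm = 455.
    Write x = 47 + 91·t and substitute into x ≡ 1 (mod 5): 91·t ≡ 1 − 47 = -46 (mod 5).
    Reduce coefficients mod 5: 1·t ≡ 4 (mod 5).
    So t ≡ 4 (mod 5).
    Then x = 47 + 91·4 = 411, valid modulo lcm(91, 5) = 455: x ≡ 411 (mod 455).
  Combine with x ≡ 6 (mod 16); new modulus lcm = 7280.
    Write x = 411 + 455·t and substitute into x ≡ 6 (mod 16): 455·t ≡ 6 − 411 = -405 (mod 16).
    Reduce coefficients mod 16: 7·t ≡ 11 (mod 16).
    The inverse of 7 mod 16 is 7 (since 7·7 = 49 = 3·16 + 1), so t ≡ 7·11 = 77 ≡ 13 (mod 16).
    Then x = 411 + 455·13 = 6326, valid modulo lcm(455, 16) = 7280: x ≡ 6326 (mod 7280).
Verify against each original: 6326 mod 7 = 5, 6326 mod 13 = 8, 6326 mod 5 = 1, 6326 mod 16 = 6.

x ≡ 6326 (mod 7280).


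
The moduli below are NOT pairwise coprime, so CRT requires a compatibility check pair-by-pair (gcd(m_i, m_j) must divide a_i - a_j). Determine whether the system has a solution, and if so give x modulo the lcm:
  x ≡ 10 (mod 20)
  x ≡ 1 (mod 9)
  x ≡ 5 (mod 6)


Moduli 20, 9, 6 are not pairwise coprime, so CRT works modulo lcm(m_i) when all pairwise compatibility conditions hold.
Pairwise compatibility: gcd(m_i, m_j) must divide a_i - a_j for every pair.
Merge one congruence at a time:
  Start: x ≡ 10 (mod 20).
  Combine with x ≡ 1 (mod 9): gcd(20, 9) = 1; 1 - 10 = -9, which IS divisible by 1, so compatible.
    Write x = 10 + 20·t and substitute into x ≡ 1 (mod 9): 20·t ≡ 1 − 10 = -9 (mod 9).
    Reduce coefficients mod 9: 2·t ≡ 0 (mod 9).
    The inverse of 2 mod 9 is 5 (since 2·5 = 10 = 1·9 + 1), so t ≡ 5·0 = 0 ≡ 0 (mod 9).
    Then x = 10 + 20·0 = 10, valid modulo lcm(20, 9) = 180: x ≡ 10 (mod 180).
  Combine with x ≡ 5 (mod 6): gcd(180, 6) = 6, and 5 - 10 = -5 is NOT divisible by 6.
    ⇒ system is inconsistent (no integer solution).

No solution (the system is inconsistent).


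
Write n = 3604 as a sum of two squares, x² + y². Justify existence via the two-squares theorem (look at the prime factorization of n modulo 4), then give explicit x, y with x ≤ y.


Step 1: Factor n = 3604 = 2^2 · 17 · 53.
Step 2: Check the mod-4 condition on each prime factor: 2 = 2 (special); 17 ≡ 1 (mod 4), exponent 1; 53 ≡ 1 (mod 4), exponent 1.
All primes ≡ 3 (mod 4) appear to even exponent (or don't appear), so by the two-squares theorem n IS expressible as a sum of two squares.
Step 3: Build a representation. Group n = k² · m with k = 2 and m = 17 · 53 = 901 (a product of primes ≡ 1 (mod 4)); a representation of m scales to one of n via (k·x)² + (k·y)² = k²(x² + y²). Each prime p ≡ 1 (mod 4) is itself a sum of two squares; find a² by testing p − a² for a perfect square:
  17: 17 − 1² = 16 = 4² ⇒ 17 = 1² + 4².
  53: 53 − 1² = 52, 53 − 2² = 49 = 7² ⇒ 53 = 2² + 7².
  Combine using the Brahmagupta–Fibonacci identity (a² + b²)(c² + d²) = (ac − bd)² + (ad + bc)² = (ac + bd)² + (ad − bc)²:
  17 · 53 = 901: from (1² + 4²)(2² + 7²), take (1·2 − 4·7, 1·7 + 4·2) = (2 − 28, 7 + 8) = (-26, 15); dropping signs (only squares matter) gives (26, 15); check 26² + 15² = 676 + 225 = 901 ✓.
  Scale by k = 2: (2·26, 2·15) = (52, 30).
Step 4: Order so x ≤ y and verify: 30² + 52² = 900 + 2704 = 3604 = n. ✓

n = 3604 = 30² + 52² (one valid representation with x ≤ y).


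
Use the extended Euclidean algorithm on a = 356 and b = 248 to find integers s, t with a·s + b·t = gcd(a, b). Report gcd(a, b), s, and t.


Euclidean algorithm on (356, 248) — divide until remainder is 0:
  356 = 1 · 248 + 108
  248 = 2 · 108 + 32
  108 = 3 · 32 + 12
  32 = 2 · 12 + 8
  12 = 1 · 8 + 4
  8 = 2 · 4 + 0
gcd(356, 248) = 4.
Track Bezout coefficients alongside the remainders: start with r₀ = 356 = a·1 + b·0 (s = 1, t = 0) and r₁ = 248 = a·0 + b·1 (s = 0, t = 1); each new remainder r_{k+1} = r_{k-1} − q_k·r_k inherits s_{k+1} = s_{k-1} − q_k·s_k, t_{k+1} = t_{k-1} − q_k·t_k, so r_k = a·s_k + b·t_k at every step:
  q = 1: r = 108, s = 1 − 1·0 = 1, t = 0 − 1·1 = -1  (check: 356·1 + 248·(-1) = 108)
  q = 2: r = 32, s = 0 − 2·1 = -2, t = 1 − 2·(-1) = 3  (check: 356·(-2) + 248·3 = 32)
  q = 3: r = 12, s = 1 − 3·(-2) = 7, t = -1 − 3·3 = -10  (check: 356·7 + 248·(-10) = 12)
  q = 2: r = 8, s = -2 − 2·7 = -16, t = 3 − 2·(-10) = 23  (check: 356·(-16) + 248·23 = 8)
  q = 1: r = 4, s = 7 − 1·(-16) = 23, t = -10 − 1·23 = -33  (check: 356·23 + 248·(-33) = 4)
The row with r = 4 (the gcd) gives the Bezout coefficients s = 23, t = -33.
Result: 356 · (23) + 248 · (-33) = 4.

gcd(356, 248) = 4; s = 23, t = -33 (check: 356·23 + 248·(-33) = 4).


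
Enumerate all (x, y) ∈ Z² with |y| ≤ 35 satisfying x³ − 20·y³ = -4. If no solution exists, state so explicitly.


The equation is x³ - 20y³ = -4. For fixed y, x³ = 20·y³ − 4, so a solution requires the RHS to be a perfect cube.
Strategy: iterate y from -35 to 35, compute RHS = 20·y³ − 4, and check whether it is a (positive or negative) perfect cube.
Check small values of y:
  y = 0: RHS = -4 is not a perfect cube.
  y = 1: RHS = 16 is not a perfect cube.
  y = -1: RHS = -24 is not a perfect cube.
  y = 2: RHS = 156 is not a perfect cube.
  y = -2: RHS = -164 is not a perfect cube.
  y = 3: RHS = 536 is not a perfect cube.
  y = -3: RHS = -544 is not a perfect cube.
Continuing the search up to |y| = 35 finds no solutions either.
No (x, y) in the scanned range satisfies the equation.

No integer solutions with |y| ≤ 35.


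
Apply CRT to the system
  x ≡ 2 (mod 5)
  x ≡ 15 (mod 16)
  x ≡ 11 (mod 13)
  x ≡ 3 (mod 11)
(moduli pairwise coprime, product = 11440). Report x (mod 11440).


Product of moduli M = 5 · 16 · 13 · 11 = 11440.
Merge one congruence at a time:
  Start: x ≡ 2 (mod 5).
  Combine with x ≡ 15 (mod 16); new modulus lcm = 80.
    Write x = 2 + 5·t and substitute into x ≡ 15 (mod 16): 5·t ≡ 15 − 2 = 13 (mod 16).
    The inverse of 5 mod 16 is 13 (since 5·13 = 65 = 4·16 + 1), so t ≡ 13·13 = 169 ≡ 9 (mod 16).
    Then x = 2 + 5·9 = 47, valid modulo lcm(5, 16) = 80: x ≡ 47 (mod 80).
  Combine with x ≡ 11 (mod 13); new modulus lcm = 1040.
    Write x = 47 + 80·t and substitute into x ≡ 11 (mod 13): 80·t ≡ 11 − 47 = -36 (mod 13).
    Reduce coefficients mod 13: 2·t ≡ 3 (mod 13).
    The inverse of 2 mod 13 is 7 (since 2·7 = 14 = 1·13 + 1), so t ≡ 7·3 = 21 ≡ 8 (mod 13).
    Then x = 47 + 80·8 = 687, valid modulo lcm(80, 13) = 1040: x ≡ 687 (mod 1040).
  Combine with x ≡ 3 (mod 11); new modulus lcm = 11440.
    Write x = 687 + 1040·t and substitute into x ≡ 3 (mod 11): 1040·t ≡ 3 − 687 = -684 (mod 11).
    Reduce coefficients mod 11: 6·t ≡ 9 (mod 11).
    The inverse of 6 mod 11 is 2 (since 6·2 = 12 = 1·11 + 1), so t ≡ 2·9 = 18 ≡ 7 (mod 11).
    Then x = 687 + 1040·7 = 7967, valid modulo lcm(1040, 11) = 11440: x ≡ 7967 (mod 11440).
Verify against each original: 7967 mod 5 = 2, 7967 mod 16 = 15, 7967 mod 13 = 11, 7967 mod 11 = 3.

x ≡ 7967 (mod 11440).


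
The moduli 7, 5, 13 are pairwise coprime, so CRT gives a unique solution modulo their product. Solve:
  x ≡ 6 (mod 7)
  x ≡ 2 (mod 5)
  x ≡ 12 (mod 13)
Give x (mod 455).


Moduli 7, 5, 13 are pairwise coprime; by CRT there is a unique solution modulo M = 7 · 5 · 13 = 455.
Solve pairwise, accumulating the modulus:
  Start with x ≡ 6 (mod 7).
  Combine with x ≡ 2 (mod 5): since gcd(7, 5) = 1, we get a unique residue mod 35.
    Write x = 6 + 7·t and substitute into x ≡ 2 (mod 5): 7·t ≡ 2 − 6 = -4 (mod 5).
    Reduce coefficients mod 5: 2·t ≡ 1 (mod 5).
    The inverse of 2 mod 5 is 3 (since 2·3 = 6 = 1·5 + 1), so t ≡ 3·1 = 3 ≡ 3 (mod 5).
    Then x = 6 + 7·3 = 27, valid modulo lcm(7, 5) = 35: x ≡ 27 (mod 35).
  Combine with x ≡ 12 (mod 13): since gcd(35, 13) = 1, we get a unique residue mod 455.
    Write x = 27 + 35·t and substitute into x ≡ 12 (mod 13): 35·t ≡ 12 − 27 = -15 (mod 13).
    Reduce coefficients mod 13: 9·t ≡ 11 (mod 13).
    The inverse of 9 mod 13 is 3 (since 9·3 = 27 = 2·13 + 1), so t ≡ 3·11 = 33 ≡ 7 (mod 13).
    Then x = 27 + 35·7 = 272, valid modulo lcm(35, 13) = 455: x ≡ 272 (mod 455).
Verify: 272 mod 7 = 6 ✓, 272 mod 5 = 2 ✓, 272 mod 13 = 12 ✓.

x ≡ 272 (mod 455).


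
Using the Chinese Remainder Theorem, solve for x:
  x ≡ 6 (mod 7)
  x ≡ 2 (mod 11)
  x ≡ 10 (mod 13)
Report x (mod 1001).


Moduli 7, 11, 13 are pairwise coprime; by CRT there is a unique solution modulo M = 7 · 11 · 13 = 1001.
Solve pairwise, accumulating the modulus:
  Start with x ≡ 6 (mod 7).
  Combine with x ≡ 2 (mod 11): since gcd(7, 11) = 1, we get a unique residue mod 77.
    Write x = 6 + 7·t and substitute into x ≡ 2 (mod 11): 7·t ≡ 2 − 6 = -4 (mod 11).
    Reduce coefficients mod 11: 7·t ≡ 7 (mod 11).
    The inverse of 7 mod 11 is 8 (since 7·8 = 56 = 5·11 + 1), so t ≡ 8·7 = 56 ≡ 1 (mod 11).
    Then x = 6 + 7·1 = 13, valid modulo lcm(7, 11) = 77: x ≡ 13 (mod 77).
  Combine with x ≡ 10 (mod 13): since gcd(77, 13) = 1, we get a unique residue mod 1001.
    Write x = 13 + 77·t and substitute into x ≡ 10 (mod 13): 77·t ≡ 10 − 13 = -3 (mod 13).
    Reduce coefficients mod 13: 12·t ≡ 10 (mod 13).
    The inverse of 12 mod 13 is 12 (since 12·12 = 144 = 11·13 + 1), so t ≡ 12·10 = 120 ≡ 3 (mod 13).
    Then x = 13 + 77·3 = 244, valid modulo lcm(77, 13) = 1001: x ≡ 244 (mod 1001).
Verify: 244 mod 7 = 6 ✓, 244 mod 11 = 2 ✓, 244 mod 13 = 10 ✓.

x ≡ 244 (mod 1001).


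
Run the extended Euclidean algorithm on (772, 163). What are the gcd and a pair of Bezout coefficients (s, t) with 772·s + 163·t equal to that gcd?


Euclidean algorithm on (772, 163) — divide until remainder is 0:
  772 = 4 · 163 + 120
  163 = 1 · 120 + 43
  120 = 2 · 43 + 34
  43 = 1 · 34 + 9
  34 = 3 · 9 + 7
  9 = 1 · 7 + 2
  7 = 3 · 2 + 1
  2 = 2 · 1 + 0
gcd(772, 163) = 1.
Track Bezout coefficients alongside the remainders: start with r₀ = 772 = a·1 + b·0 (s = 1, t = 0) and r₁ = 163 = a·0 + b·1 (s = 0, t = 1); each new remainder r_{k+1} = r_{k-1} − q_k·r_k inherits s_{k+1} = s_{k-1} − q_k·s_k, t_{k+1} = t_{k-1} − q_k·t_k, so r_k = a·s_k + b·t_k at every step:
  q = 4: r = 120, s = 1 − 4·0 = 1, t = 0 − 4·1 = -4  (check: 772·1 + 163·(-4) = 120)
  q = 1: r = 43, s = 0 − 1·1 = -1, t = 1 − 1·(-4) = 5  (check: 772·(-1) + 163·5 = 43)
  q = 2: r = 34, s = 1 − 2·(-1) = 3, t = -4 − 2·5 = -14  (check: 772·3 + 163·(-14) = 34)
  q = 1: r = 9, s = -1 − 1·3 = -4, t = 5 − 1·(-14) = 19  (check: 772·(-4) + 163·19 = 9)
  q = 3: r = 7, s = 3 − 3·(-4) = 15, t = -14 − 3·19 = -71  (check: 772·15 + 163·(-71) = 7)
  q = 1: r = 2, s = -4 − 1·15 = -19, t = 19 − 1·(-71) = 90  (check: 772·(-19) + 163·90 = 2)
  q = 3: r = 1, s = 15 − 3·(-19) = 72, t = -71 − 3·90 = -341  (check: 772·72 + 163·(-341) = 1)
The row with r = 1 (the gcd) gives the Bezout coefficients s = 72, t = -341.
Result: 772 · (72) + 163 · (-341) = 1.

gcd(772, 163) = 1; s = 72, t = -341 (check: 772·72 + 163·(-341) = 1).


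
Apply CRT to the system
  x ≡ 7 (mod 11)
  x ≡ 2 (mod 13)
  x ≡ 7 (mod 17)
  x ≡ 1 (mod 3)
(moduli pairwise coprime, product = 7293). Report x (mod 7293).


Product of moduli M = 11 · 13 · 17 · 3 = 7293.
Merge one congruence at a time:
  Start: x ≡ 7 (mod 11).
  Combine with x ≡ 2 (mod 13); new modulus lcm = 143.
    Write x = 7 + 11·t and substitute into x ≡ 2 (mod 13): 11·t ≡ 2 − 7 = -5 (mod 13).
    Reduce coefficients mod 13: 11·t ≡ 8 (mod 13).
    The inverse of 11 mod 13 is 6 (since 11·6 = 66 = 5·13 + 1), so t ≡ 6·8 = 48 ≡ 9 (mod 13).
    Then x = 7 + 11·9 = 106, valid modulo lcm(11, 13) = 143: x ≡ 106 (mod 143).
  Combine with x ≡ 7 (mod 17); new modulus lcm = 2431.
    Write x = 106 + 143·t and substitute into x ≡ 7 (mod 17): 143·t ≡ 7 − 106 = -99 (mod 17).
    Reduce coefficients mod 17: 7·t ≡ 3 (mod 17).
    The inverse of 7 mod 17 is 5 (since 7·5 = 35 = 2·17 + 1), so t ≡ 5·3 = 15 ≡ 15 (mod 17).
    Then x = 106 + 143·15 = 2251, valid modulo lcm(143, 17) = 2431: x ≡ 2251 (mod 2431).
  Combine with x ≡ 1 (mod 3); new modulus lcm = 7293.
    Write x = 2251 + 2431·t and substitute into x ≡ 1 (mod 3): 2431·t ≡ 1 − 2251 = -2250 (mod 3).
    Reduce coefficients mod 3: 1·t ≡ 0 (mod 3).
    So t ≡ 0 (mod 3).
    Then x = 2251 + 2431·0 = 2251, valid modulo lcm(2431, 3) = 7293: x ≡ 2251 (mod 7293).
Verify against each original: 2251 mod 11 = 7, 2251 mod 13 = 2, 2251 mod 17 = 7, 2251 mod 3 = 1.

x ≡ 2251 (mod 7293).


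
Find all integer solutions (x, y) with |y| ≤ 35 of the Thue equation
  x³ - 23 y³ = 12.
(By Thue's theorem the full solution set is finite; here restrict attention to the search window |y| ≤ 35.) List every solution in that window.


The equation is x³ - 23y³ = 12. For fixed y, x³ = 23·y³ + 12, so a solution requires the RHS to be a perfect cube.
Strategy: iterate y from -35 to 35, compute RHS = 23·y³ + 12, and check whether it is a (positive or negative) perfect cube.
Check small values of y:
  y = 0: RHS = 12 is not a perfect cube.
  y = 1: RHS = 35 is not a perfect cube.
  y = -1: RHS = -11 is not a perfect cube.
  y = 2: RHS = 196 is not a perfect cube.
  y = -2: RHS = -172 is not a perfect cube.
  y = 3: RHS = 633 is not a perfect cube.
  y = -3: RHS = -609 is not a perfect cube.
Continuing the search up to |y| = 35 finds no solutions either.
No (x, y) in the scanned range satisfies the equation.

No integer solutions with |y| ≤ 35.


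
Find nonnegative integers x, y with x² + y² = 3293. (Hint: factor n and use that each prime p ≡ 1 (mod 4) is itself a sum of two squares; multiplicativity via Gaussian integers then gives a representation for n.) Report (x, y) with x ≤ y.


Step 1: Factor n = 3293 = 37 · 89.
Step 2: Check the mod-4 condition on each prime factor: 37 ≡ 1 (mod 4), exponent 1; 89 ≡ 1 (mod 4), exponent 1.
All primes ≡ 3 (mod 4) appear to even exponent (or don't appear), so by the two-squares theorem n IS expressible as a sum of two squares.
Step 3: Build a representation. Here n = 37 · 89 is a product of primes ≡ 1 (mod 4). Each prime p ≡ 1 (mod 4) is itself a sum of two squares; find a² by testing p − a² for a perfect square:
  37: 37 − 1² = 36 = 6² ⇒ 37 = 1² + 6².
  89: 89 − 1² = 88, 89 − 2² = 85, 89 − 3² = 80, 89 − 4² = 73, 89 − 5² = 64 = 8² ⇒ 89 = 5² + 8².
  Combine using the Brahmagupta–Fibonacci identity (a² + b²)(c² + d²) = (ac − bd)² + (ad + bc)² = (ac + bd)² + (ad − bc)²:
  37 · 89 = 3293: from (1² + 6²)(5² + 8²), take (1·5 − 6·8, 1·8 + 6·5) = (5 − 48, 8 + 30) = (-43, 38); dropping signs (only squares matter) gives (43, 38); check 43² + 38² = 1849 + 1444 = 3293 ✓.
Step 4: Order so x ≤ y and verify: 38² + 43² = 1444 + 1849 = 3293 = n. ✓

n = 3293 = 38² + 43² (one valid representation with x ≤ y).


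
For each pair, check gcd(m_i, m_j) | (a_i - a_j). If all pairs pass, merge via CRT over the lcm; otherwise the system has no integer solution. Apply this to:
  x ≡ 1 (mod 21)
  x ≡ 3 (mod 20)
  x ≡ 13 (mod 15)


Moduli 21, 20, 15 are not pairwise coprime, so CRT works modulo lcm(m_i) when all pairwise compatibility conditions hold.
Pairwise compatibility: gcd(m_i, m_j) must divide a_i - a_j for every pair.
Merge one congruence at a time:
  Start: x ≡ 1 (mod 21).
  Combine with x ≡ 3 (mod 20): gcd(21, 20) = 1; 3 - 1 = 2, which IS divisible by 1, so compatible.
    Write x = 1 + 21·t and substitute into x ≡ 3 (mod 20): 21·t ≡ 3 − 1 = 2 (mod 20).
    Reduce coefficients mod 20: 1·t ≡ 2 (mod 20).
    So t ≡ 2 (mod 20).
    Then x = 1 + 21·2 = 43, valid modulo lcm(21, 20) = 420: x ≡ 43 (mod 420).
  Combine with x ≡ 13 (mod 15): gcd(420, 15) = 15; 13 - 43 = -30, which IS divisible by 15, so compatible.
    Write x = 43 + 420·t and substitute into x ≡ 13 (mod 15): 420·t ≡ 13 − 43 = -30 (mod 15).
    Divide the congruence (and modulus) by g = 15: 28·t ≡ -2 (mod 1).
    Modulo 1 every t works; take t = 0.
    Then x = 43 + 420·0 = 43, valid modulo lcm(420, 15) = 420: x ≡ 43 (mod 420).
Verify: 43 mod 21 = 1, 43 mod 20 = 3, 43 mod 15 = 13.

x ≡ 43 (mod 420).


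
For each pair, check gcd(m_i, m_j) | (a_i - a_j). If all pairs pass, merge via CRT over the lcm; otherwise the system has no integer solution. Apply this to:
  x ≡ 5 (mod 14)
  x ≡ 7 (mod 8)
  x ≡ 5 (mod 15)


Moduli 14, 8, 15 are not pairwise coprime, so CRT works modulo lcm(m_i) when all pairwise compatibility conditions hold.
Pairwise compatibility: gcd(m_i, m_j) must divide a_i - a_j for every pair.
Merge one congruence at a time:
  Start: x ≡ 5 (mod 14).
  Combine with x ≡ 7 (mod 8): gcd(14, 8) = 2; 7 - 5 = 2, which IS divisible by 2, so compatible.
    Write x = 5 + 14·t and substitute into x ≡ 7 (mod 8): 14·t ≡ 7 − 5 = 2 (mod 8).
    Divide the congruence (and modulus) by g = 2: 7·t ≡ 1 (mod 4).
    Reduce coefficients mod 4: 3·t ≡ 1 (mod 4).
    The inverse of 3 mod 4 is 3 (since 3·3 = 9 = 2·4 + 1), so t ≡ 3·1 = 3 ≡ 3 (mod 4).
    Then x = 5 + 14·3 = 47, valid modulo lcm(14, 8) = 56: x ≡ 47 (mod 56).
  Combine with x ≡ 5 (mod 15): gcd(56, 15) = 1; 5 - 47 = -42, which IS divisible by 1, so compatible.
    Write x = 47 + 56·t and substitute into x ≡ 5 (mod 15): 56·t ≡ 5 − 47 = -42 (mod 15).
    Reduce coefficients mod 15: 11·t ≡ 3 (mod 15).
    The inverse of 11 mod 15 is 11 (since 11·11 = 121 = 8·15 + 1), so t ≡ 11·3 = 33 ≡ 3 (mod 15).
    Then x = 47 + 56·3 = 215, valid modulo lcm(56, 15) = 840: x ≡ 215 (mod 840).
Verify: 215 mod 14 = 5, 215 mod 8 = 7, 215 mod 15 = 5.

x ≡ 215 (mod 840).
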